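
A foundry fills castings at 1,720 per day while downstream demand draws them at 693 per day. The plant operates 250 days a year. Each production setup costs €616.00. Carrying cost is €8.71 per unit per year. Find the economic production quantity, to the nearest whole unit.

Q* ≈ 6,406 castings

Annual demand D = 693 × 250 = 173,250.
Production build-up factor (1 − d/p) = 1 − 693/1,720 = 0.5971.
Q* = √(2DS / (H(1 − d/p))) = √(2 × 173,250 × 616 / (8.71 × 0.5971)).
= √(213,444,000 / 5.2007) ≈ 6406.368.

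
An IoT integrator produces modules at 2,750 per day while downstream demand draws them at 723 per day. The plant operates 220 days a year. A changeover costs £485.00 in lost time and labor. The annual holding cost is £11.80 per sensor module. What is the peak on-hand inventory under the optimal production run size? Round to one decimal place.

I_max ≈ 3,104.5 modules

Annual demand D = 723 × 220 = 159,060.
Production build-up factor (1 − d/p) = 1 − 723/2,750 = 0.7371.
Q* = √(2DS / (H(1 − d/p))) = √(2 × 159,060 × 485 / (11.8 × 0.7371)).
= √(154,288,200 / 8.6977) ≈ 4211.772.
Maximum inventory = Q*(1 − d/p) = 4211.772 × 0.7371 ≈ 3104.459.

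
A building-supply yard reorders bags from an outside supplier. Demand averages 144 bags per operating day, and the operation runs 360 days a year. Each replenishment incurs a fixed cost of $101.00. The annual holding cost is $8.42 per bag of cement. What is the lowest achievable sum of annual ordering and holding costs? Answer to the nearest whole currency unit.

TC* ≈ $9,390

Annual demand D = 144 × 360 = 51,840.
Q* = √(2DS/H) = √(2 × 51,840 × 101 / 8.42) ≈ 1115.20.
At the optimum the two cost components are equal, so total cost = 2·(Q*/2)H = Q*·H.
Minimum total = √(2DSH) = √(2 × 51,840 × 101 × 8.42) ≈ 9389.970.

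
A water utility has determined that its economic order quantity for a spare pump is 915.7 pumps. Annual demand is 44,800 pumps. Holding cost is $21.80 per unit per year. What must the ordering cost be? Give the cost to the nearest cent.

Invert the EOQ relation Q*² = 2DS/H.
From Q* = √(2DS/H): S = Q*²H / (2D) = 915.7² × 21.8 / (2 × 44,800) = 204.0116.

S ≈ $204.01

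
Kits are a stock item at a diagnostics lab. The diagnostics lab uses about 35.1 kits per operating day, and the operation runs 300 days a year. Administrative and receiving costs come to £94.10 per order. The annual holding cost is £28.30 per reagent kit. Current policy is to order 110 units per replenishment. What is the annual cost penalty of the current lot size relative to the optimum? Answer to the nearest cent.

Extra cost ≈ £3,075.55 per year

Annual demand D = 35.1 × 300 = 10,530.
EOQ = √(2DS/H) = √(2 × 10,530 × 94.1 / 28.3) ≈ 264.62.
Cost at Q* = (D/Q*)S + (Q*/2)H = √(2DSH) ≈ £7,488.89.
Cost at Q = 110: (10,530/110)×94.1 + (110/2)×28.3 = £9,007.94 + £1,556.50 = £10,564.44.
Excess = £10,564.44 − £7,488.89 = £3,075.55.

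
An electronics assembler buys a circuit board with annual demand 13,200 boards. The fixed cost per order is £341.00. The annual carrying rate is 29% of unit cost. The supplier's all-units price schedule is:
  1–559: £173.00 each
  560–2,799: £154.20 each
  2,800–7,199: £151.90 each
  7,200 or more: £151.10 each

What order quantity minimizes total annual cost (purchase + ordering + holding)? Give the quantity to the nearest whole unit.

Holding cost per unit per year at price C is H = 0.29·C.
Evaluate total cost at each tier's feasible EOQ or, if the EOQ is below the tier, at the tier's minimum quantity.
EOQ at £173.00 = 423.6 (feasible in tier 1): TC = 13,200×£173.00 + (13,200/423.6)×341 + (423.6/2)×0.29×£173.00 = £2,304,852.07.
EOQ at £154.20 = 448.7 < 560, so use break Q=560: TC = 13,200×£154.20 + (13,200/560.0)×341 + (560.0/2)×0.29×£154.20 = £2,055,998.90.
EOQ at £151.90 = 452.1 < 2800, so use break Q=2800: TC = 13,200×£151.90 + (13,200/2800.0)×341 + (2800.0/2)×0.29×£151.90 = £2,068,358.97.
EOQ at £151.10 = 453.3 < 7200, so use break Q=7200: TC = 13,200×£151.10 + (13,200/7200.0)×341 + (7200.0/2)×0.29×£151.10 = £2,152,893.57.
Lowest total cost is £2,055,998.90 at Q = 560.0.

Q* ≈ 560 boards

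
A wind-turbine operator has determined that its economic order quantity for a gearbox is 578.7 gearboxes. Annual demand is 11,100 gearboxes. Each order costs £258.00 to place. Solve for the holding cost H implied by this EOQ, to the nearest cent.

The basic EOQ model gives Q* = √(2DS/H); rearrange for the unknown.
From Q* = √(2DS/H): H = 2DS / Q*² = 2 × 11,100 × 258 / 578.7² = 17.1027.

H ≈ £17.10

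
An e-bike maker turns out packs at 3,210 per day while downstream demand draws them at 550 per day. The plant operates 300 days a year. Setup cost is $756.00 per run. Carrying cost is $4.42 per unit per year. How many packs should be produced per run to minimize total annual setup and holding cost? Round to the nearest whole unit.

Q* ≈ 8,253 packs

Annual demand D = 550 × 300 = 165,000.
Production build-up factor (1 − d/p) = 1 − 550/3,210 = 0.8287.
Q* = √(2DS / (H(1 − d/p))) = √(2 × 165,000 × 756 / (4.42 × 0.8287)).
= √(249,480,000 / 3.6627) ≈ 8253.125.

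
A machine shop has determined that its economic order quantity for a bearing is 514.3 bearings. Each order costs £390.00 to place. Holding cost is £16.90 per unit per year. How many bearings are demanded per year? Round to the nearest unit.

The basic EOQ model gives Q* = √(2DS/H); rearrange for the unknown.
From Q* = √(2DS/H): D = Q*²H / (2S) = 514.3² × 16.9 / (2 × 390) = 5730.931.

D ≈ 5,731 bearings per year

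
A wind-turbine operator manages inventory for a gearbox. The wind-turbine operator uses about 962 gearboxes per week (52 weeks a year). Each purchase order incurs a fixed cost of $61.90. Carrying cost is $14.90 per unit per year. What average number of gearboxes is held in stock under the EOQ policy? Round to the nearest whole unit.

Average inventory ≈ 322 gearboxes

Annual demand D = 962 × 52 = 50,024.
EOQ = √(2DS/H) = √(2 × 50,024 × 61.9 / 14.9) ≈ 644.70.
Average inventory = Q*/2 ≈ 644.70 / 2 = 322.349.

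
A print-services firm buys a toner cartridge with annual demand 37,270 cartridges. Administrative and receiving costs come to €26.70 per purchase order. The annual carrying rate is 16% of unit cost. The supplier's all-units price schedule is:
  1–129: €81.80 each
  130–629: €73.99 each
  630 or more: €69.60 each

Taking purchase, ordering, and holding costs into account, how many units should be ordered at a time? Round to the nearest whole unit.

Holding cost per unit per year at price C is H = 0.16·C.
For each price level, check whether its EOQ is feasible; otherwise the best quantity at that price is the breakpoint.
Tier 1 (€81.80): EOQ = 390.0 exceeds tier's upper bound 129, so this tier is dominated.
EOQ at €73.99 = 410.0 (feasible in tier 2): TC = 37,270×€73.99 + (37,270/410.0)×26.7 + (410.0/2)×0.16×€73.99 = €2,762,461.27.
EOQ at €69.60 = 422.8 < 630, so use break Q=630: TC = 37,270×€69.60 + (37,270/630.0)×26.7 + (630.0/2)×0.16×€69.60 = €2,599,079.38.
Lowest total cost is €2,599,079.38 at Q = 630.0.

Q* ≈ 630 cartridges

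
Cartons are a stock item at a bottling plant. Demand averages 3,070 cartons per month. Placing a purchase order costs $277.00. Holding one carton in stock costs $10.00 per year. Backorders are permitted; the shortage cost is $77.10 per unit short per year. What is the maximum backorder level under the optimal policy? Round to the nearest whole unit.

Annual demand D = 3,070 × 12 = 36,840.
With planned backorders, Q* = √(2DS/H) · √((H+B)/B).
√(2DS/H) = √(2 × 36,840 × 277 / 10) = 1428.613.
√((H+B)/B) = √((10+77.1)/77.1) = 1.0629.
Q* ≈ 1518.436.
S* = Q* · H/(H+B) = 1518.436 × 10/87.1 ≈ 174.333.

S* ≈ 174 cartons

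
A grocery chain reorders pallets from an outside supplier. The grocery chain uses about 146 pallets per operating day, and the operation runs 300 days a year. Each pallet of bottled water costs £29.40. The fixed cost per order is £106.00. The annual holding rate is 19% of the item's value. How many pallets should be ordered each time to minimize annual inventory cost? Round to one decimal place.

Q* ≈ 1,289.3 pallets

Annual demand D = 146 × 300 = 43,800.
Holding cost H = 0.19 × £29.40 = £5.5860 per unit per year.
EOQ = √(2DS / H) = √(2 × 43,800 × 106 / 5.586).
= √(9,285,600 / 5.586) = √1,662,298.6037 ≈ 1289.302.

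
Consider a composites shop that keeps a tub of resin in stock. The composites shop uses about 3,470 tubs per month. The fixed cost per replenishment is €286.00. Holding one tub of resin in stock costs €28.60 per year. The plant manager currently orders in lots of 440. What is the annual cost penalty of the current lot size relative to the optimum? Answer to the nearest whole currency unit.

Annual demand D = 3,470 × 12 = 41,640.
EOQ = √(2DS/H) = √(2 × 41,640 × 286 / 28.6) ≈ 912.58.
Cost at Q* = (D/Q*)S + (Q*/2)H = √(2DSH) ≈ €26,099.75.
Cost at Q = 440: (41,640/440)×286 + (440/2)×28.6 = €27,066.00 + €6,292.00 = €33,358.00.
Excess = €33,358.00 − €26,099.75 = €7,258.25.

Extra cost ≈ €7,258 per year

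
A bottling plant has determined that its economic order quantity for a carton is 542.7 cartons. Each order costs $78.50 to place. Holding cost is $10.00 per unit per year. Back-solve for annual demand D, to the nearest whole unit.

The basic EOQ model gives Q* = √(2DS/H); rearrange for the unknown.
From Q* = √(2DS/H): D = Q*²H / (2S) = 542.7² × 10 / (2 × 78.5) = 18759.445.

D ≈ 18,759 cartons per year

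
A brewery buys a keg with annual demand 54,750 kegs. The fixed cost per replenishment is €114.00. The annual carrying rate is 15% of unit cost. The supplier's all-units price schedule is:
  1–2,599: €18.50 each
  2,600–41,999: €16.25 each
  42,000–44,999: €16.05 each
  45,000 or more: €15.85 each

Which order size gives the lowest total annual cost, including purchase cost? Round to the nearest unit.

Holding cost per unit per year at price C is H = 0.15·C.
For each price level, check whether its EOQ is feasible; otherwise the best quantity at that price is the breakpoint.
EOQ at €18.50 = 2120.9 (feasible in tier 1): TC = 54,750×€18.50 + (54,750/2120.9)×114 + (2120.9/2)×0.15×€18.50 = €1,018,760.60.
EOQ at €16.25 = 2263.0 < 2600, so use break Q=2600: TC = 54,750×€16.25 + (54,750/2600.0)×114 + (2600.0/2)×0.15×€16.25 = €895,256.83.
EOQ at €16.05 = 2277.1 < 42000, so use break Q=42000: TC = 54,750×€16.05 + (54,750/42000.0)×114 + (42000.0/2)×0.15×€16.05 = €929,443.61.
EOQ at €15.85 = 2291.4 < 45000, so use break Q=45000: TC = 54,750×€15.85 + (54,750/45000.0)×114 + (45000.0/2)×0.15×€15.85 = €921,419.95.
Lowest total cost is €895,256.83 at Q = 2600.0.

Q* ≈ 2,600 kegs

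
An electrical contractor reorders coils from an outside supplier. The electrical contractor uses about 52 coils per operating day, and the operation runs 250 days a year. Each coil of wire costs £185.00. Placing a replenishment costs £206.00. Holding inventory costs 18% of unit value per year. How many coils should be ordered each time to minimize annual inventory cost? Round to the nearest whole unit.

Annual demand D = 52 × 250 = 13,000.
Holding cost H = 0.18 × £185.00 = £33.3000 per unit per year.
EOQ = √(2DS / H) = √(2 × 13,000 × 206 / 33.3).
= √(5,356,000 / 33.3) = √160,840.8408 ≈ 401.050.

Q* ≈ 401 coils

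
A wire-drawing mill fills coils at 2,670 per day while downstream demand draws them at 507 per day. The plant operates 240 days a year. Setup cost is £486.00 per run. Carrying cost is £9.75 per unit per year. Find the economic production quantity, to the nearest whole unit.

Q* ≈ 3,870 coils

Annual demand D = 507 × 240 = 121,680.
Production build-up factor (1 − d/p) = 1 − 507/2,670 = 0.8101.
Q* = √(2DS / (H(1 − d/p))) = √(2 × 121,680 × 486 / (9.75 × 0.8101)).
= √(118,272,960 / 7.8986) ≈ 3869.615.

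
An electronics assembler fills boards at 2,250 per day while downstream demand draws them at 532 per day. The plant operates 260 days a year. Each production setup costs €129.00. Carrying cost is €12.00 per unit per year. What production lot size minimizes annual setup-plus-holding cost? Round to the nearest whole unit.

Annual demand D = 532 × 260 = 138,320.
Production build-up factor (1 − d/p) = 1 − 532/2,250 = 0.7636.
Q* = √(2DS / (H(1 − d/p))) = √(2 × 138,320 × 129 / (12 × 0.7636)).
= √(35,686,560 / 9.1627) ≈ 1973.519.

Q* ≈ 1,974 boards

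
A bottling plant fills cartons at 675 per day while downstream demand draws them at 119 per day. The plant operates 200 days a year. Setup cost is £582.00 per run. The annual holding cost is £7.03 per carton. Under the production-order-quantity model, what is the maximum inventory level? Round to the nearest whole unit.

I_max ≈ 1,802 cartons

Annual demand D = 119 × 200 = 23,800.
Production build-up factor (1 − d/p) = 1 − 119/675 = 0.8237.
Q* = √(2DS / (H(1 − d/p))) = √(2 × 23,800 × 582 / (7.03 × 0.8237)).
= √(27,703,200 / 5.7906) ≈ 2187.267.
Maximum inventory = Q*(1 − d/p) = 2187.267 × 0.8237 ≈ 1801.660.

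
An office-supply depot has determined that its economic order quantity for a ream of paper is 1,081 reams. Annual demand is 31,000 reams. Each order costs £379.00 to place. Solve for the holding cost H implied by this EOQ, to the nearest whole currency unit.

The basic EOQ model gives Q* = √(2DS/H); rearrange for the unknown.
From Q* = √(2DS/H): H = 2DS / Q*² = 2 × 31,000 × 379 / 1,081² = 20.1085.

H ≈ £20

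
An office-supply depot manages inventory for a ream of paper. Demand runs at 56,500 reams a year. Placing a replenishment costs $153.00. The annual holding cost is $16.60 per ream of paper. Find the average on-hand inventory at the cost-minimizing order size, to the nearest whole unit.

Average inventory ≈ 510 reams

Q* = √(2DS/H) = √(2 × 56,500 × 153 / 16.6) ≈ 1020.54.
Average inventory = Q*/2 ≈ 1020.54 / 2 = 510.271.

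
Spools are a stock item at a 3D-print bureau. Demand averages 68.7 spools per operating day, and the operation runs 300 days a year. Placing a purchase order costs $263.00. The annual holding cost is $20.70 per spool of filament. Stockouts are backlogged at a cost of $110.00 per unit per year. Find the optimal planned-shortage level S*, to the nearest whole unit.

Annual demand D = 68.7 × 300 = 20,610.
With planned backorders, Q* = √(2DS/H) · √((H+B)/B).
√(2DS/H) = √(2 × 20,610 × 263 / 20.7) = 723.680.
√((H+B)/B) = √((20.7+110)/110) = 1.0900.
Q* ≈ 788.839.
S* = Q* · H/(H+B) = 788.839 × 20.7/130.7 ≈ 124.935.

S* ≈ 125 spools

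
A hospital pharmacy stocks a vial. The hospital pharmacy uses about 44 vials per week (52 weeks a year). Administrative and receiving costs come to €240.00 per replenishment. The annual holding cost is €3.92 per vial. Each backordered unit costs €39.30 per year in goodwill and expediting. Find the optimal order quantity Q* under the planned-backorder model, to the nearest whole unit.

Annual demand D = 44 × 52 = 2,288.
With planned backorders, Q* = √(2DS/H) · √((H+B)/B).
√(2DS/H) = √(2 × 2,288 × 240 / 3.92) = 529.305.
√((H+B)/B) = √((3.92+39.3)/39.3) = 1.0487.
Q* ≈ 555.075.

Q* ≈ 555 vials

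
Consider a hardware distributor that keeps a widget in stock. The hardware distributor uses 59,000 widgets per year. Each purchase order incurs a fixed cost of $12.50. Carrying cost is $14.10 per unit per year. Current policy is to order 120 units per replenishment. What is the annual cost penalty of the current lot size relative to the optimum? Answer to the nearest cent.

EOQ = √(2DS/H) = √(2 × 59,000 × 12.5 / 14.1) ≈ 323.43.
Cost at Q* = (D/Q*)S + (Q*/2)H = √(2DSH) ≈ $4,560.43.
Cost at Q = 120: (59,000/120)×12.5 + (120/2)×14.1 = $6,145.83 + $846.00 = $6,991.83.
Excess = $6,991.83 − $4,560.43 = $2,431.41.

Extra cost ≈ $2,431.41 per year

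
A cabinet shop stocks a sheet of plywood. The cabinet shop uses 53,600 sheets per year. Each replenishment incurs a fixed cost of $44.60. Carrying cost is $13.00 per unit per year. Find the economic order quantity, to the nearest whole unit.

EOQ = √(2DS / H) = √(2 × 53,600 × 44.6 / 13).
= √(4,781,120 / 13) = √367,778.4615 ≈ 606.447.

Q* ≈ 606 sheets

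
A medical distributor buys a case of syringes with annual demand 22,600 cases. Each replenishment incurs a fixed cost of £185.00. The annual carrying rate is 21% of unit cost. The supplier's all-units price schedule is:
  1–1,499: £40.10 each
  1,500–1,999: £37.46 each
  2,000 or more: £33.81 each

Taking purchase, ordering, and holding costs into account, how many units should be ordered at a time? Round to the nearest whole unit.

Q* ≈ 2,000 cases

Holding cost per unit per year at price C is H = 0.21·C.
Candidates are each tier's EOQ (if it falls in that tier) and each price-break quantity.
EOQ at £40.10 = 996.5 (feasible in tier 1): TC = 22,600×£40.10 + (22,600/996.5)×185 + (996.5/2)×0.21×£40.10 = £914,651.45.
EOQ at £37.46 = 1031.0 < 1500, so use break Q=1500: TC = 22,600×£37.46 + (22,600/1500.0)×185 + (1500.0/2)×0.21×£37.46 = £855,283.28.
EOQ at £33.81 = 1085.2 < 2000, so use break Q=2000: TC = 22,600×£33.81 + (22,600/2000.0)×185 + (2000.0/2)×0.21×£33.81 = £773,296.60.
Lowest total cost is £773,296.60 at Q = 2000.0.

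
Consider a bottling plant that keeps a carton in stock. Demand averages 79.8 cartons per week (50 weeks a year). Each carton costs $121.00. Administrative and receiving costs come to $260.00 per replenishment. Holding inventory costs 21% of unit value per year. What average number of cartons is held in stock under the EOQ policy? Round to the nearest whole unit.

Annual demand D = 79.8 × 50 = 3,990.
Holding cost H = 0.21 × $121.00 = $25.4100 per unit per year.
The optimal lot size = √(2DS/H) = √(2 × 3,990 × 260 / 25.41) ≈ 285.75.
Average inventory = Q*/2 ≈ 285.75 / 2 = 142.875.

Average inventory ≈ 143 cartons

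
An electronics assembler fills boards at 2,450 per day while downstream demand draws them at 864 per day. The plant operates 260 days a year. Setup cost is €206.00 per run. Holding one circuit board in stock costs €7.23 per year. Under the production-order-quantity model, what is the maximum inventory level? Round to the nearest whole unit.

I_max ≈ 2,879 boards

Annual demand D = 864 × 260 = 224,640.
Production build-up factor (1 − d/p) = 1 − 864/2,450 = 0.6473.
Q* = √(2DS / (H(1 − d/p))) = √(2 × 224,640 × 206 / (7.23 × 0.6473)).
= √(92,551,680 / 4.6803) ≈ 4446.870.
Maximum inventory = Q*(1 − d/p) = 4446.870 × 0.6473 ≈ 2878.668.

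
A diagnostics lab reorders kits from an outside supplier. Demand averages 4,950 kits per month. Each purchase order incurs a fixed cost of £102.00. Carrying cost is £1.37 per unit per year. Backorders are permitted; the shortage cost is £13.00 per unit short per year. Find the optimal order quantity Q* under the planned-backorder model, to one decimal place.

Q* ≈ 3,126.8 kits

Annual demand D = 4,950 × 12 = 59,400.
With planned backorders, Q* = √(2DS/H) · √((H+B)/B).
√(2DS/H) = √(2 × 59,400 × 102 / 1.37) = 2974.048.
√((H+B)/B) = √((1.37+13)/13) = 1.0514.
Q* ≈ 3126.833.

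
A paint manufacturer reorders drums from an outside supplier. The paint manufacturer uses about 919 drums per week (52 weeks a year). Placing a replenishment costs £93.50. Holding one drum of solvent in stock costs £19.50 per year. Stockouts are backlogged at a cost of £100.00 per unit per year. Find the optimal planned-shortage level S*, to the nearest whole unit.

S* ≈ 121 drums

Annual demand D = 919 × 52 = 47,788.
With planned backorders, Q* = √(2DS/H) · √((H+B)/B).
√(2DS/H) = √(2 × 47,788 × 93.5 / 19.5) = 676.960.
√((H+B)/B) = √((19.5+100)/100) = 1.0932.
Q* ≈ 740.026.
S* = Q* · H/(H+B) = 740.026 × 19.5/119.5 ≈ 120.757.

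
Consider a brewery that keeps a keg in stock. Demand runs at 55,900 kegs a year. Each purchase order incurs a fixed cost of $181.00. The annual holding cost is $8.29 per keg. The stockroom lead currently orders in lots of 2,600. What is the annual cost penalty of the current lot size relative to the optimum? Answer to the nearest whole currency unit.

EOQ = √(2DS/H) = √(2 × 55,900 × 181 / 8.29) ≈ 1562.37.
Cost at Q* = (D/Q*)S + (Q*/2)H = √(2DSH) ≈ $12,952.02.
Cost at Q = 2,600: (55,900/2,600)×181 + (2,600/2)×8.29 = $3,891.50 + $10,777.00 = $14,668.50.
Excess = $14,668.50 − $12,952.02 = $1,716.48.

Extra cost ≈ $1,716 per year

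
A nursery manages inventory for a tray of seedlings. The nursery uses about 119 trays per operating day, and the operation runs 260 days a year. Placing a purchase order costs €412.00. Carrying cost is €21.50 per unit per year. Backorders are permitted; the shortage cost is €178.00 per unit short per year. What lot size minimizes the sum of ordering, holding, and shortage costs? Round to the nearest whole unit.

Q* ≈ 1,153 trays

Annual demand D = 119 × 260 = 30,940.
With planned backorders, Q* = √(2DS/H) · √((H+B)/B).
√(2DS/H) = √(2 × 30,940 × 412 / 21.5) = 1088.941.
√((H+B)/B) = √((21.5+178)/178) = 1.0587.
Q* ≈ 1152.832.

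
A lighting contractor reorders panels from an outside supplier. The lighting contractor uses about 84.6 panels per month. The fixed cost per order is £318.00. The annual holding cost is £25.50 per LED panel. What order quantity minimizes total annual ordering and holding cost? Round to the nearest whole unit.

Q* ≈ 159 panels

Annual demand D = 84.6 × 12 = 1,015.2.
EOQ = √(2DS / H) = √(2 × 1,015.2 × 318 / 25.5).
= √(645,667.2 / 25.5) = √25,320.2824 ≈ 159.123.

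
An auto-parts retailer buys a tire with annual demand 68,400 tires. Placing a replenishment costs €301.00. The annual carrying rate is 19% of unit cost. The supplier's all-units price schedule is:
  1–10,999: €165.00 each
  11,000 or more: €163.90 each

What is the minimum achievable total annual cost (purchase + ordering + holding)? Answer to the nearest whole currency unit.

TC* ≈ €11,321,929

Holding cost per unit per year at price C is H = 0.19·C.
Evaluate total cost at each tier's feasible EOQ or, if the EOQ is below the tier, at the tier's minimum quantity.
EOQ at €165.00 = 1146.1 (feasible in tier 1): TC = 68,400×€165.00 + (68,400/1146.1)×301 + (1146.1/2)×0.19×€165.00 = €11,321,928.99.
EOQ at €163.90 = 1149.9 < 11000, so use break Q=11000: TC = 68,400×€163.90 + (68,400/11000.0)×301 + (11000.0/2)×0.19×€163.90 = €11,383,907.17.
Lowest total cost among the candidates is at Q = 1146.1.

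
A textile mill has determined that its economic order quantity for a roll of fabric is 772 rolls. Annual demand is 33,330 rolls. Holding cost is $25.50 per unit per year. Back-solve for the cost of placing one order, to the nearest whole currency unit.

Invert the EOQ relation Q*² = 2DS/H.
From Q* = √(2DS/H): S = Q*²H / (2D) = 772² × 25.5 / (2 × 33,330) = 227.9867.

S ≈ $228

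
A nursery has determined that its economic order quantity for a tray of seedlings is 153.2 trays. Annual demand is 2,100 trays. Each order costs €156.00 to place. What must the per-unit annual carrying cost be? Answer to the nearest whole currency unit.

Invert the EOQ relation Q*² = 2DS/H.
From Q* = √(2DS/H): H = 2DS / Q*² = 2 × 2,100 × 156 / 153.2² = 27.9162.

H ≈ €28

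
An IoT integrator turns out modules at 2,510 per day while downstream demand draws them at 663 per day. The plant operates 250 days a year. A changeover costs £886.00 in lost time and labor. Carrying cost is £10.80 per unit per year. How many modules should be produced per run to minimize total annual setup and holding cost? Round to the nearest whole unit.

Q* ≈ 6,079 modules

Annual demand D = 663 × 250 = 165,750.
Production build-up factor (1 − d/p) = 1 − 663/2,510 = 0.7359.
Q* = √(2DS / (H(1 − d/p))) = √(2 × 165,750 × 886 / (10.8 × 0.7359)).
= √(293,709,000 / 7.9473) ≈ 6079.252.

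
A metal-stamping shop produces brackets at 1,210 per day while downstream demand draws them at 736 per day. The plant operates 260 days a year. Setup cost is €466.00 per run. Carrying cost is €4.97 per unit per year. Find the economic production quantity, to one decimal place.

Q* ≈ 9,571.0 brackets

Annual demand D = 736 × 260 = 191,360.
Production build-up factor (1 − d/p) = 1 − 736/1,210 = 0.3917.
Q* = √(2DS / (H(1 − d/p))) = √(2 × 191,360 × 466 / (4.97 × 0.3917)).
= √(178,347,520 / 1.9469) ≈ 9571.034.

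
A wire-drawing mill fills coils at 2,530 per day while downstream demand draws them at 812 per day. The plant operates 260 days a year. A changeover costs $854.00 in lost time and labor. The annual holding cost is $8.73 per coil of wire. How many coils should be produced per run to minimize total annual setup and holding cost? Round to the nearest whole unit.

Annual demand D = 812 × 260 = 211,120.
Production build-up factor (1 − d/p) = 1 − 812/2,530 = 0.6791.
Q* = √(2DS / (H(1 − d/p))) = √(2 × 211,120 × 854 / (8.73 × 0.6791)).
= √(360,592,960 / 5.9281) ≈ 7799.202.

Q* ≈ 7,799 coils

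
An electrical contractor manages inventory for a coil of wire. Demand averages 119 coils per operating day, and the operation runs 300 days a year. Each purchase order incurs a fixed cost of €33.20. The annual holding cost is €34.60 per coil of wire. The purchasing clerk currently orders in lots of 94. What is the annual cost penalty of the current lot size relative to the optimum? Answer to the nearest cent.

Extra cost ≈ €5,178.72 per year

Annual demand D = 119 × 300 = 35,700.
EOQ = √(2DS/H) = √(2 × 35,700 × 33.2 / 34.6) ≈ 261.75.
Cost at Q* = (D/Q*)S + (Q*/2)H = √(2DSH) ≈ €9,056.41.
Cost at Q = 94: (35,700/94)×33.2 + (94/2)×34.6 = €12,608.94 + €1,626.20 = €14,235.14.
Excess = €14,235.14 − €9,056.41 = €5,178.72.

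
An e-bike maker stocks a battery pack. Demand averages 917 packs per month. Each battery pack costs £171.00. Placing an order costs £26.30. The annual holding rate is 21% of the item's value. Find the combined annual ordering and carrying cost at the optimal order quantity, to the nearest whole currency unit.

TC* ≈ £4,559

Annual demand D = 917 × 12 = 11,004.
Holding cost H = 0.21 × £171.00 = £35.9100 per unit per year.
The optimal lot size = √(2DS/H) = √(2 × 11,004 × 26.3 / 35.91) ≈ 126.96.
At Q*, ordering cost (D/Q*)S equals holding cost (Q*/2)H, each = √(DSH/2).
Minimum total = √(2DSH) = √(2 × 11,004 × 26.3 × 35.91) ≈ 4559.066.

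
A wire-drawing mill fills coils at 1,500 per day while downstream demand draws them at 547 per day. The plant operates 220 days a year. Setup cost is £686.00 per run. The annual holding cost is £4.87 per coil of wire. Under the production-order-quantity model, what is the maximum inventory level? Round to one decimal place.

Annual demand D = 547 × 220 = 120,340.
Production build-up factor (1 − d/p) = 1 − 547/1,500 = 0.6353.
Q* = √(2DS / (H(1 − d/p))) = √(2 × 120,340 × 686 / (4.87 × 0.6353)).
= √(165,106,480 / 3.0941) ≈ 7304.942.
Maximum inventory = Q*(1 − d/p) = 7304.942 × 0.6353 ≈ 4641.073.

I_max ≈ 4,641.1 coils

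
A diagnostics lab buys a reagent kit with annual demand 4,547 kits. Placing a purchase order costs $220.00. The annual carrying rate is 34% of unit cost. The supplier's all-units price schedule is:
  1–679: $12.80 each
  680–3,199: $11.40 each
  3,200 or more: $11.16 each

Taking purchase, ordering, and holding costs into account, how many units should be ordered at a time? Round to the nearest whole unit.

Q* ≈ 718 kits

Holding cost per unit per year at price C is H = 0.34·C.
Evaluate total cost at each tier's feasible EOQ or, if the EOQ is below the tier, at the tier's minimum quantity.
EOQ at $12.80 = 678.0 (feasible in tier 1): TC = 4,547×$12.80 + (4,547/678.0)×220 + (678.0/2)×0.34×$12.80 = $61,152.36.
EOQ at $11.40 = 718.5 (feasible in tier 2): TC = 4,547×$11.40 + (4,547/718.5)×220 + (718.5/2)×0.34×$11.40 = $54,620.51.
EOQ at $11.16 = 726.1 < 3200, so use break Q=3200: TC = 4,547×$11.16 + (4,547/3200.0)×220 + (3200.0/2)×0.34×$11.16 = $57,128.17.
Lowest total cost is $54,620.51 at Q = 718.5.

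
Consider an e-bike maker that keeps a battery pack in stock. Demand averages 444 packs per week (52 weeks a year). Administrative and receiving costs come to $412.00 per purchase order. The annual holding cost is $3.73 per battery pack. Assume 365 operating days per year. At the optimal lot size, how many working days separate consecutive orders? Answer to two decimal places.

Annual demand D = 444 × 52 = 23,088.
Q* = √(2DS/H) = √(2 × 23,088 × 412 / 3.73) ≈ 2258.41.
Cycle time = Q*/D × 365 = 2258.41 / 23,088 × 365 ≈ 35.703 days.

T ≈ 35.70 days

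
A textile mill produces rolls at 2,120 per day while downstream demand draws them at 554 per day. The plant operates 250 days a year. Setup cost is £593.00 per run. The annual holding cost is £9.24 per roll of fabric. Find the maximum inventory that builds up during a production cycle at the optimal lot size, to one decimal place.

I_max ≈ 3,623.8 rolls

Annual demand D = 554 × 250 = 138,500.
Production build-up factor (1 − d/p) = 1 − 554/2,120 = 0.7387.
Q* = √(2DS / (H(1 − d/p))) = √(2 × 138,500 × 593 / (9.24 × 0.7387)).
= √(164,261,000 / 6.8254) ≈ 4905.726.
Maximum inventory = Q*(1 − d/p) = 4905.726 × 0.7387 ≈ 3623.758.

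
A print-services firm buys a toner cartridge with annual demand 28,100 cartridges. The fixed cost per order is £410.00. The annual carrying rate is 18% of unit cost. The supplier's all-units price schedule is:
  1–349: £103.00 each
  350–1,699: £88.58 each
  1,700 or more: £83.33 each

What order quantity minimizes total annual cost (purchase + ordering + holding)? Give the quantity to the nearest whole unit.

Holding cost per unit per year at price C is H = 0.18·C.
Evaluate total cost at each tier's feasible EOQ or, if the EOQ is below the tier, at the tier's minimum quantity.
Tier 1 (£103.00): EOQ = 1114.8 exceeds tier's upper bound 349, so this tier is dominated.
EOQ at £88.58 = 1202.1 (feasible in tier 2): TC = 28,100×£88.58 + (28,100/1202.1)×410 + (1202.1/2)×0.18×£88.58 = £2,508,265.44.
EOQ at £83.33 = 1239.4 < 1700, so use break Q=1700: TC = 28,100×£83.33 + (28,100/1700.0)×410 + (1700.0/2)×0.18×£83.33 = £2,361,099.55.
Lowest total cost is £2,361,099.55 at Q = 1700.0.

Q* ≈ 1,700 cartridges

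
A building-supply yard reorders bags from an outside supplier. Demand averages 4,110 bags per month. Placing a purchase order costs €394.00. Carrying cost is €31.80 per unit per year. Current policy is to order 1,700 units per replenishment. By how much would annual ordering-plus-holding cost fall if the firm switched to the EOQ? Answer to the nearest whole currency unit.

Annual demand D = 4,110 × 12 = 49,320.
EOQ = √(2DS/H) = √(2 × 49,320 × 394 / 31.8) ≈ 1105.51.
Cost at Q* = (D/Q*)S + (Q*/2)H = √(2DSH) ≈ €35,155.09.
Cost at Q = 1,700: (49,320/1,700)×394 + (1,700/2)×31.8 = €11,430.64 + €27,030.00 = €38,460.64.
Excess = €38,460.64 − €35,155.09 = €3,305.55.

Extra cost ≈ €3,306 per year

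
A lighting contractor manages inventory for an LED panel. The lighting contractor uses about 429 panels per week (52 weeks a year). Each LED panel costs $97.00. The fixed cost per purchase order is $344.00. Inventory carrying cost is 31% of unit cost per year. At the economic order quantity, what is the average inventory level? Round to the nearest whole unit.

Average inventory ≈ 357 panels

Annual demand D = 429 × 52 = 22,308.
Holding cost H = 0.31 × $97.00 = $30.0700 per unit per year.
Q* = √(2DS/H) = √(2 × 22,308 × 344 / 30.07) ≈ 714.43.
Average inventory = Q*/2 ≈ 714.43 / 2 = 357.213.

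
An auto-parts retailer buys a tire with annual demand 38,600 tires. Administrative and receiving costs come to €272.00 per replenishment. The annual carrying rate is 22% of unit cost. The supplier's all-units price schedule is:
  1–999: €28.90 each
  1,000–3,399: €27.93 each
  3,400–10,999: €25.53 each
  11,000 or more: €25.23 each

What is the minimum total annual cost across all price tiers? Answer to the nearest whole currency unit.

Holding cost per unit per year at price C is H = 0.22·C.
Evaluate total cost at each tier's feasible EOQ or, if the EOQ is below the tier, at the tier's minimum quantity.
Tier 1 (€28.90): EOQ = 1817.3 exceeds tier's upper bound 999, so this tier is dominated.
EOQ at €27.93 = 1848.6 (feasible in tier 2): TC = 38,600×€27.93 + (38,600/1848.6)×272 + (1848.6/2)×0.22×€27.93 = €1,089,457.00.
EOQ at €25.53 = 1933.6 < 3400, so use break Q=3400: TC = 38,600×€25.53 + (38,600/3400.0)×272 + (3400.0/2)×0.22×€25.53 = €998,094.22.
EOQ at €25.23 = 1945.0 < 11000, so use break Q=11000: TC = 38,600×€25.23 + (38,600/11000.0)×272 + (11000.0/2)×0.22×€25.23 = €1,005,360.77.
Lowest total cost among the candidates is at Q = 3400.0.

TC* ≈ €998,094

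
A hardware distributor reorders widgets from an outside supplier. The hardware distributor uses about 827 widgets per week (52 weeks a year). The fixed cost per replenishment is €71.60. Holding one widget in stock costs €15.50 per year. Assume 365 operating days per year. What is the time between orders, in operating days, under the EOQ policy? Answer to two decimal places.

Annual demand D = 827 × 52 = 43,004.
EOQ = √(2DS/H) = √(2 × 43,004 × 71.6 / 15.5) ≈ 630.32.
Cycle time = Q*/D × 365 = 630.32 / 43,004 × 365 ≈ 5.350 days.

T ≈ 5.35 days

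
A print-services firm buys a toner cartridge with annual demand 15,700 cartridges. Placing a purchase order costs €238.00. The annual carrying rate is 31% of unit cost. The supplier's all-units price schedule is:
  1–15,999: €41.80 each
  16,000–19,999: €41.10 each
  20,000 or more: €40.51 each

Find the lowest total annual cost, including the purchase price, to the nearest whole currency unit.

Holding cost per unit per year at price C is H = 0.31·C.
Candidates are each tier's EOQ (if it falls in that tier) and each price-break quantity.
EOQ at €41.80 = 759.4 (feasible in tier 1): TC = 15,700×€41.80 + (15,700/759.4)×238 + (759.4/2)×0.31×€41.80 = €666,100.62.
EOQ at €41.10 = 765.9 < 16000, so use break Q=16000: TC = 15,700×€41.10 + (15,700/16000.0)×238 + (16000.0/2)×0.31×€41.10 = €747,431.54.
EOQ at €40.51 = 771.4 < 20000, so use break Q=20000: TC = 15,700×€40.51 + (15,700/20000.0)×238 + (20000.0/2)×0.31×€40.51 = €761,774.83.
Lowest total cost among the candidates is at Q = 759.4.

TC* ≈ €666,101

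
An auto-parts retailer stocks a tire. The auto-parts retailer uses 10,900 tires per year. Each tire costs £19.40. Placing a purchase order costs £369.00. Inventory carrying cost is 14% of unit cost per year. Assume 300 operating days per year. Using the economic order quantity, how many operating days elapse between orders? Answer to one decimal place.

T ≈ 47.4 days

Holding cost H = 0.14 × £19.40 = £2.7160 per unit per year.
EOQ = √(2DS/H) = √(2 × 10,900 × 369 / 2.716) ≈ 1720.98.
Cycle time = Q*/D × 300 = 1720.98 / 10,900 × 300 ≈ 47.367 days.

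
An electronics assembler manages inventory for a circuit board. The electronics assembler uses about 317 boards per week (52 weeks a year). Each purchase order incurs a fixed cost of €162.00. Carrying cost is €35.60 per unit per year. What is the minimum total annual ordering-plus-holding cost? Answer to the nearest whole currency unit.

Annual demand D = 317 × 52 = 16,484.
Q* = √(2DS/H) = √(2 × 16,484 × 162 / 35.6) ≈ 387.33.
At the optimum the two cost components are equal, so total cost = 2·(Q*/2)H = Q*·H.
Minimum total = √(2DSH) = √(2 × 16,484 × 162 × 35.6) ≈ 13788.874.

TC* ≈ €13,789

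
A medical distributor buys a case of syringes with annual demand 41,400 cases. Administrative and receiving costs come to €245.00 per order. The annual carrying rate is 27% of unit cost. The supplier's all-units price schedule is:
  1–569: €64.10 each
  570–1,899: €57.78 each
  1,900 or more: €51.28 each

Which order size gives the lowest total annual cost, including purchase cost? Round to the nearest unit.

Holding cost per unit per year at price C is H = 0.27·C.
For each price level, check whether its EOQ is feasible; otherwise the best quantity at that price is the breakpoint.
Tier 1 (€64.10): EOQ = 1082.6 exceeds tier's upper bound 569, so this tier is dominated.
EOQ at €57.78 = 1140.3 (feasible in tier 2): TC = 41,400×€57.78 + (41,400/1140.3)×245 + (1140.3/2)×0.27×€57.78 = €2,409,881.71.
EOQ at €51.28 = 1210.4 < 1900, so use break Q=1900: TC = 41,400×€51.28 + (41,400/1900.0)×245 + (1900.0/2)×0.27×€51.28 = €2,141,483.74.
Lowest total cost is €2,141,483.74 at Q = 1900.0.

Q* ≈ 1,900 cases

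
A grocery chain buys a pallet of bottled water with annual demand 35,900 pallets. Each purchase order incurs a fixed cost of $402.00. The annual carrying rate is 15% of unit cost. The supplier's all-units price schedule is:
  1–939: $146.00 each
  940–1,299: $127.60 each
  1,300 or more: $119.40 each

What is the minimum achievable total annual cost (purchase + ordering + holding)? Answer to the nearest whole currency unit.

TC* ≈ $4,309,203

Holding cost per unit per year at price C is H = 0.15·C.
Evaluate total cost at each tier's feasible EOQ or, if the EOQ is below the tier, at the tier's minimum quantity.
Tier 1 ($146.00): EOQ = 1148.0 exceeds tier's upper bound 939, so this tier is dominated.
EOQ at $127.60 = 1228.0 (feasible in tier 2): TC = 35,900×$127.60 + (35,900/1228.0)×402 + (1228.0/2)×0.15×$127.60 = $4,604,344.24.
EOQ at $119.40 = 1269.5 < 1300, so use break Q=1300: TC = 35,900×$119.40 + (35,900/1300.0)×402 + (1300.0/2)×0.15×$119.40 = $4,309,202.88.
Lowest total cost among the candidates is at Q = 1300.0.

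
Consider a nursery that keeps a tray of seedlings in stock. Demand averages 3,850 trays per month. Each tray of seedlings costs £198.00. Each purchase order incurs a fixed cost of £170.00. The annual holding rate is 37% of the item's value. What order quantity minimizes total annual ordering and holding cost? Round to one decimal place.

Annual demand D = 3,850 × 12 = 46,200.
Holding cost H = 0.37 × £198.00 = £73.2600 per unit per year.
EOQ = √(2DS / H) = √(2 × 46,200 × 170 / 73.26).
= √(15,708,000 / 73.26) = √214,414.4144 ≈ 463.049.

Q* ≈ 463.0 trays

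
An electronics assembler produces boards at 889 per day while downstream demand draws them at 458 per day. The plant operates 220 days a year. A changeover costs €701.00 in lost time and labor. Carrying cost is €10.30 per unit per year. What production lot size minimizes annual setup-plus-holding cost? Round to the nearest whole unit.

Annual demand D = 458 × 220 = 100,760.
Production build-up factor (1 − d/p) = 1 − 458/889 = 0.4848.
Q* = √(2DS / (H(1 − d/p))) = √(2 × 100,760 × 701 / (10.3 × 0.4848)).
= √(141,265,520 / 4.9936) ≈ 5318.776.

Q* ≈ 5,319 boards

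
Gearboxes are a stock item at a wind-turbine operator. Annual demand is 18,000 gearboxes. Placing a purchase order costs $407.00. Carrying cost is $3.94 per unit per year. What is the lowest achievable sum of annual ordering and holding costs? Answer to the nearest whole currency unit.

Q* = √(2DS/H) = √(2 × 18,000 × 407 / 3.94) ≈ 1928.41.
At the optimum the two cost components are equal, so total cost = 2·(Q*/2)H = Q*·H.
Minimum total = √(2DSH) = √(2 × 18,000 × 407 × 3.94) ≈ 7597.952.

TC* ≈ $7,598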